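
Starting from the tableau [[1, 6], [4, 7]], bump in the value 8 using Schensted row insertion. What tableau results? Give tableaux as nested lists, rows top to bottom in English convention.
8 is larger than every entry of row 1, so it is appended to row 1. The new tableau is [[1, 6, 8], [4, 7]].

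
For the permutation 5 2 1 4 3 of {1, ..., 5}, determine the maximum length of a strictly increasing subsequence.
2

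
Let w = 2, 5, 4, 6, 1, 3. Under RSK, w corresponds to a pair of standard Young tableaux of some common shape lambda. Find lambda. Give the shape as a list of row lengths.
[3, 2, 1]

Row-insert each entry into an empty tableau.

After inserting 2: P = [[2]].
After inserting 5: P = [[2, 5]].
After inserting 4: P = [[2, 4], [5]].
After inserting 6: P = [[2, 4, 6], [5]].
After inserting 1: P = [[1, 4, 6], [2], [5]].
After inserting 3: P = [[1, 3, 6], [2, 4], [5]].

The final insertion tableau P = [[1, 3, 6], [2, 4], [5]] has shape [3, 2, 1].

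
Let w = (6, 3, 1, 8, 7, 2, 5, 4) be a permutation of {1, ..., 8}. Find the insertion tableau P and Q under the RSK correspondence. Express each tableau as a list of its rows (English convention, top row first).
Insert each entry of the permutation into P by Schensted row insertion, recording in Q the position of each new cell.

Insert 6: appended to row 1. P = [[6]], Q = [[1]].
Insert 3: 3 bumps 6 from row 1; 6 starts row 2. P = [[3], [6]], Q = [[1], [2]].
Insert 1: 1 bumps 3 from row 1; 3 bumps 6 from row 2; 6 starts row 3. P = [[1], [3], [6]], Q = [[1], [2], [3]].
Insert 8: appended to row 1. P = [[1, 8], [3], [6]], Q = [[1, 4], [2], [3]].
Insert 7: 7 bumps 8 from row 1; 8 appends to row 2. P = [[1, 7], [3, 8], [6]], Q = [[1, 4], [2, 5], [3]].
Insert 2: 2 bumps 7 from row 1; 7 bumps 8 from row 2; 8 appends to row 3. P = [[1, 2], [3, 7], [6, 8]], Q = [[1, 4], [2, 5], [3, 6]].
Insert 5: appended to row 1. P = [[1, 2, 5], [3, 7], [6, 8]], Q = [[1, 4, 7], [2, 5], [3, 6]].
Insert 4: 4 bumps 5 from row 1; 5 bumps 7 from row 2; 7 bumps 8 from row 3; 8 starts row 4. P = [[1, 2, 4], [3, 5], [6, 7], [8]], Q = [[1, 4, 7], [2, 5], [3, 6], [8]].

So P = [[1, 2, 4], [3, 5], [6, 7], [8]], Q = [[1, 4, 7], [2, 5], [3, 6], [8]].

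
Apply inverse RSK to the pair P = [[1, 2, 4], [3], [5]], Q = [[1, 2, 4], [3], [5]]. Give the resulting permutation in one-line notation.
1 5 3 4 2

Reverse the RSK construction: for i from n down to 1, find the cell of Q containing i, remove the entry at that cell from P, and reverse-bump it up through P; the value ejected from row 1 is w(i).

Step i=5: Q has 5 at row 3, column 1; remove 5 from row 3 of P and reverse-bump: 5 enters row 2 and ejects 3; 3 enters row 1 and ejects 2. So w(5) = 2. P is now [[1, 3, 4], [5]].
Step i=4: Q has 4 at row 1, column 3; remove that cell from P, ejecting 4. So w(4) = 4. P is now [[1, 3], [5]].
Step i=3: Q has 3 at row 2, column 1; remove 5 from row 2 of P and reverse-bump: 5 enters row 1 and ejects 3. So w(3) = 3. P is now [[1, 5]].
Step i=2: Q has 2 at row 1, column 2; remove that cell from P, ejecting 5. So w(2) = 5. P is now [[1]].
Step i=1: Q has 1 at row 1, column 1; remove that cell from P, ejecting 1. So w(1) = 1. P is now [].

So w = 1 5 3 4 2.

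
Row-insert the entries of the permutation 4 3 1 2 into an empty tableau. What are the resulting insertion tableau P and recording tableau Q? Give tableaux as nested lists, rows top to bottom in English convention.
Insert each entry of the permutation into P by Schensted row insertion, recording in Q the position of each new cell.

Insert 4: appended to row 1. P = [[4]].
Insert 3: 3 bumps 4 from row 1; 4 starts row 2. P = [[3], [4]].
Insert 1: 1 bumps 3 from row 1; 3 bumps 4 from row 2; 4 starts row 3. P = [[1], [3], [4]].
Insert 2: appended to row 1. P = [[1, 2], [3], [4]].

So P = [[1, 2], [3], [4]], Q = [[1, 4], [2], [3]].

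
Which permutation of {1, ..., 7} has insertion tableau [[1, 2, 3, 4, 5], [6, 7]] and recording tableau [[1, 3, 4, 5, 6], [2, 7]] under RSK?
6 1 2 3 4 7 5

Reverse the RSK construction: for i from n down to 1, find the cell of Q containing i, remove the entry at that cell from P, and reverse-bump it up through P; the value ejected from row 1 is w(i).

Step i=7: Q has 7 at row 2, column 2; remove 7 from row 2 of P and reverse-bump: 7 enters row 1 and ejects 5. So w(7) = 5. P is now [[1, 2, 3, 4, 7], [6]].
Step i=6: Q has 6 at row 1, column 5; remove that cell from P, ejecting 7. So w(6) = 7. P is now [[1, 2, 3, 4], [6]].
Step i=5: Q has 5 at row 1, column 4; remove that cell from P, ejecting 4. So w(5) = 4. P is now [[1, 2, 3], [6]].
Step i=4: Q has 4 at row 1, column 3; remove that cell from P, ejecting 3. So w(4) = 3. P is now [[1, 2], [6]].
Step i=3: Q has 3 at row 1, column 2; remove that cell from P, ejecting 2. So w(3) = 2. P is now [[1], [6]].
Step i=2: Q has 2 at row 2, column 1; remove 6 from row 2 of P and reverse-bump: 6 enters row 1 and ejects 1. So w(2) = 1. P is now [[6]].
Step i=1: Q has 1 at row 1, column 1; remove that cell from P, ejecting 6. So w(1) = 6. P is now [].

So w = 6 1 2 3 4 7 5.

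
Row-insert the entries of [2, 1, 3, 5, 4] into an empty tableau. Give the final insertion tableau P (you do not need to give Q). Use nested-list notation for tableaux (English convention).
Insert 2: appended to row 1. P = [[2]].
Insert 1: 1 bumps 2 from row 1; 2 starts row 2. P = [[1], [2]].
Insert 3: appended to row 1. P = [[1, 3], [2]].
Insert 5: appended to row 1. P = [[1, 3, 5], [2]].
Insert 4: 4 bumps 5 from row 1; 5 appends to row 2. P = [[1, 3, 4], [2, 5]].

So P = [[1, 3, 4], [2, 5]].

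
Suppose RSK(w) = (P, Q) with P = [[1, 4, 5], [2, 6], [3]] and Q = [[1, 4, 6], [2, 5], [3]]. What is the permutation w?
Reverse RSK: for i = n, n-1, ..., 1, locate i in Q, remove the corresponding corner cell from P, and reverse-bump its entry up through P; the value ejected from row 1 is w(i).

So w = 3 2 1 6 4 5.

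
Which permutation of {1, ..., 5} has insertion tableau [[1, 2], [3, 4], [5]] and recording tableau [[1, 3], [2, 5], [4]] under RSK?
Reverse the RSK construction: for i from n down to 1, find the cell of Q containing i, remove the entry at that cell from P, and reverse-bump it up through P; the value ejected from row 1 is w(i).

Step i=5: Q has 5 at row 2, column 2; remove 4 from row 2 of P and reverse-bump: 4 enters row 1 and ejects 2. So w(5) = 2. P is now [[1, 4], [3], [5]].
Step i=4: Q has 4 at row 3, column 1; remove 5 from row 3 of P and reverse-bump: 5 enters row 2 and ejects 3; 3 enters row 1 and ejects 1. So w(4) = 1. P is now [[3, 4], [5]].
Step i=3: Q has 3 at row 1, column 2; remove that cell from P, ejecting 4. So w(3) = 4. P is now [[3], [5]].
Step i=2: Q has 2 at row 2, column 1; remove 5 from row 2 of P and reverse-bump: 5 enters row 1 and ejects 3. So w(2) = 3. P is now [[5]].
Step i=1: Q has 1 at row 1, column 1; remove that cell from P, ejecting 5. So w(1) = 5. P is now [].

So w = 5 3 4 1 2.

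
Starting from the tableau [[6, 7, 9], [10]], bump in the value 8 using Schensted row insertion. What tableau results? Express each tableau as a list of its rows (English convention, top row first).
[[6, 7, 8], [9], [10]]

In row 1, 8 replaces 9 (the leftmost entry greater than 8); 9 is bumped to row 2. In row 2, 9 replaces 10 (the leftmost entry greater than 9); 10 is bumped to row 3. 10 starts a new row 3. The new tableau is [[6, 7, 8], [9], [10]].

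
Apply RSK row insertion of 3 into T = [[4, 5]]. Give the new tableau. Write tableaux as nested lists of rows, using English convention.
In row 1, 3 replaces 4 (the leftmost entry greater than 3); 4 is bumped to row 2. 4 starts a new row 2. The new tableau is [[3, 5], [4]].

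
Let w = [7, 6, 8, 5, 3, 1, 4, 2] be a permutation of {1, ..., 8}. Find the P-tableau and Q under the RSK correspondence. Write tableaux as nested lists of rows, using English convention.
Insert each entry of the permutation into P by Schensted row insertion, recording in Q the position of each new cell.

Insert 7: appended to row 1. P = [[7]].
Insert 6: 6 bumps 7 from row 1; 7 starts row 2. P = [[6], [7]].
Insert 8: appended to row 1. P = [[6, 8], [7]].
Insert 5: 5 bumps 6 from row 1; 6 bumps 7 from row 2; 7 starts row 3. P = [[5, 8], [6], [7]].
Insert 3: 3 bumps 5 from row 1; 5 bumps 6 from row 2; 6 bumps 7 from row 3; 7 starts row 4. P = [[3, 8], [5], [6], [7]].
Insert 1: 1 bumps 3 from row 1; 3 bumps 5 from row 2; 5 bumps 6 from row 3; 6 bumps 7 from row 4; 7 starts row 5. P = [[1, 8], [3], [5], [6], [7]].
Insert 4: 4 bumps 8 from row 1; 8 appends to row 2. P = [[1, 4], [3, 8], [5], [6], [7]].
Insert 2: 2 bumps 4 from row 1; 4 bumps 8 from row 2; 8 appends to row 3. P = [[1, 2], [3, 4], [5, 8], [6], [7]].

So P = [[1, 2], [3, 4], [5, 8], [6], [7]], Q = [[1, 3], [2, 7], [4, 8], [5], [6]].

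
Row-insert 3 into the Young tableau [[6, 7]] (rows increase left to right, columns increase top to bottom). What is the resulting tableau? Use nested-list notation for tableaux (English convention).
[[3, 7], [6]]

In row 1, 3 replaces 6 (the leftmost entry greater than 3); 6 is bumped to row 2. 6 starts a new row 2. The new tableau is [[3, 7], [6]].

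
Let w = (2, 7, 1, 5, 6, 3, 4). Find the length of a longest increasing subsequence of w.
3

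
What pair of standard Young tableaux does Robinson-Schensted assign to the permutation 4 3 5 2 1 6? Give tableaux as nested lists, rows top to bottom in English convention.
Insert each entry of the permutation into P by Schensted row insertion, recording in Q the position of each new cell.

Insert 4: appended to row 1. P = [[4]].
Insert 3: 3 bumps 4 from row 1; 4 starts row 2. P = [[3], [4]].
Insert 5: appended to row 1. P = [[3, 5], [4]].
Insert 2: 2 bumps 3 from row 1; 3 bumps 4 from row 2; 4 starts row 3. P = [[2, 5], [3], [4]].
Insert 1: 1 bumps 2 from row 1; 2 bumps 3 from row 2; 3 bumps 4 from row 3; 4 starts row 4. P = [[1, 5], [2], [3], [4]].
Insert 6: appended to row 1. P = [[1, 5, 6], [2], [3], [4]].

So P = [[1, 5, 6], [2], [3], [4]], Q = [[1, 3, 6], [2], [4], [5]].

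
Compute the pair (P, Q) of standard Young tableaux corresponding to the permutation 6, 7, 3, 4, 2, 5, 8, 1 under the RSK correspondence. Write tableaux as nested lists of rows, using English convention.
P = [[1, 4, 5, 8], [2, 7], [3], [6]], Q = [[1, 2, 6, 7], [3, 4], [5], [8]]

Insert each entry of the permutation into P by Schensted row insertion, recording in Q the position of each new cell.

After inserting 6: P = [[6]].
After inserting 7: P = [[6, 7]].
After inserting 3: P = [[3, 7], [6]].
After inserting 4: P = [[3, 4], [6, 7]].
After inserting 2: P = [[2, 4], [3, 7], [6]].
After inserting 5: P = [[2, 4, 5], [3, 7], [6]].
After inserting 8: P = [[2, 4, 5, 8], [3, 7], [6]].
After inserting 1: P = [[1, 4, 5, 8], [2, 7], [3], [6]].

So P = [[1, 4, 5, 8], [2, 7], [3], [6]], Q = [[1, 2, 6, 7], [3, 4], [5], [8]].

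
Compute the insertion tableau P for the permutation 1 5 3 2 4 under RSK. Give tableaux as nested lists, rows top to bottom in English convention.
P = [[1, 2, 4], [3], [5]]

Insert 1: appended to row 1. P = [[1]].
Insert 5: appended to row 1. P = [[1, 5]].
Insert 3: 3 bumps 5 from row 1; 5 starts row 2. P = [[1, 3], [5]].
Insert 2: 2 bumps 3 from row 1; 3 bumps 5 from row 2; 5 starts row 3. P = [[1, 2], [3], [5]].
Insert 4: appended to row 1. P = [[1, 2, 4], [3], [5]].

So P = [[1, 2, 4], [3], [5]].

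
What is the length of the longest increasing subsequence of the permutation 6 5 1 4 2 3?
3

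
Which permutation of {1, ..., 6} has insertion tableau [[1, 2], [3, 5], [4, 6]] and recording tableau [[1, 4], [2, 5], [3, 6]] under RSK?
Reverse the RSK construction: for i from n down to 1, find the cell of Q containing i, remove the entry at that cell from P, and reverse-bump it up through P; the value ejected from row 1 is w(i).

Step i=6: Q has 6 at row 3, column 2; remove 6 from row 3 of P and reverse-bump: 6 enters row 2 and ejects 5; 5 enters row 1 and ejects 2. So w(6) = 2. P is now [[1, 5], [3, 6], [4]].
Step i=5: Q has 5 at row 2, column 2; remove 6 from row 2 of P and reverse-bump: 6 enters row 1 and ejects 5. So w(5) = 5. P is now [[1, 6], [3], [4]].
Step i=4: Q has 4 at row 1, column 2; remove that cell from P, ejecting 6. So w(4) = 6. P is now [[1], [3], [4]].
Step i=3: Q has 3 at row 3, column 1; remove 4 from row 3 of P and reverse-bump: 4 enters row 2 and ejects 3; 3 enters row 1 and ejects 1. So w(3) = 1. P is now [[3], [4]].
Step i=2: Q has 2 at row 2, column 1; remove 4 from row 2 of P and reverse-bump: 4 enters row 1 and ejects 3. So w(2) = 3. P is now [[4]].
Step i=1: Q has 1 at row 1, column 1; remove that cell from P, ejecting 4. So w(1) = 4. P is now [].

So w = 4 3 1 6 5 2.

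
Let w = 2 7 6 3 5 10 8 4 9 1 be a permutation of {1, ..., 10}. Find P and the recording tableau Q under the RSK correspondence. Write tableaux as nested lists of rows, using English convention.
P = [[1, 3, 4, 8, 9], [2, 10], [5], [6], [7]], Q = [[1, 2, 5, 6, 9], [3, 7], [4], [8], [10]]

Insert each entry of the permutation into P by Schensted row insertion, recording in Q the position of each new cell.

Insert 2: appended to row 1. P = [[2]], Q = [[1]].
Insert 7: appended to row 1. P = [[2, 7]], Q = [[1, 2]].
Insert 6: 6 bumps 7 from row 1; 7 starts row 2. P = [[2, 6], [7]], Q = [[1, 2], [3]].
Insert 3: 3 bumps 6 from row 1; 6 bumps 7 from row 2; 7 starts row 3. P = [[2, 3], [6], [7]], Q = [[1, 2], [3], [4]].
Insert 5: appended to row 1. P = [[2, 3, 5], [6], [7]], Q = [[1, 2, 5], [3], [4]].
Insert 10: appended to row 1. P = [[2, 3, 5, 10], [6], [7]], Q = [[1, 2, 5, 6], [3], [4]].
Insert 8: 8 bumps 10 from row 1; 10 appends to row 2. P = [[2, 3, 5, 8], [6, 10], [7]], Q = [[1, 2, 5, 6], [3, 7], [4]].
Insert 4: 4 bumps 5 from row 1; 5 bumps 6 from row 2; 6 bumps 7 from row 3; 7 starts row 4. P = [[2, 3, 4, 8], [5, 10], [6], [7]], Q = [[1, 2, 5, 6], [3, 7], [4], [8]].
Insert 9: appended to row 1. P = [[2, 3, 4, 8, 9], [5, 10], [6], [7]], Q = [[1, 2, 5, 6, 9], [3, 7], [4], [8]].
Insert 1: 1 bumps 2 from row 1; 2 bumps 5 from row 2; 5 bumps 6 from row 3; 6 bumps 7 from row 4; 7 starts row 5. P = [[1, 3, 4, 8, 9], [2, 10], [5], [6], [7]], Q = [[1, 2, 5, 6, 9], [3, 7], [4], [8], [10]].

So P = [[1, 3, 4, 8, 9], [2, 10], [5], [6], [7]], Q = [[1, 2, 5, 6, 9], [3, 7], [4], [8], [10]].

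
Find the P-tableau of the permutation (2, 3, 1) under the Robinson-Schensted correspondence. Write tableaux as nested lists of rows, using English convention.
P = [[1, 3], [2]]

Insert 2: appended to row 1. P = [[2]].
Insert 3: appended to row 1. P = [[2, 3]].
Insert 1: 1 bumps 2 from row 1; 2 starts row 2. P = [[1, 3], [2]].

So P = [[1, 3], [2]].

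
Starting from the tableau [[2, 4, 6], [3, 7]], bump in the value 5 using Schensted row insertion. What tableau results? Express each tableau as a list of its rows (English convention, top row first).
In row 1, 5 replaces 6 (the leftmost entry greater than 5); 6 is bumped to row 2. In row 2, 6 replaces 7 (the leftmost entry greater than 6); 7 is bumped to row 3. 7 starts a new row 3. The new tableau is [[2, 4, 5], [3, 6], [7]].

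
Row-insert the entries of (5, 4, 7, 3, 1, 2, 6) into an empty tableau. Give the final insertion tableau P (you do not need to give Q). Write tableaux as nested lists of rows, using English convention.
After inserting 5: P = [[5]].
After inserting 4: P = [[4], [5]].
After inserting 7: P = [[4, 7], [5]].
After inserting 3: P = [[3, 7], [4], [5]].
After inserting 1: P = [[1, 7], [3], [4], [5]].
After inserting 2: P = [[1, 2], [3, 7], [4], [5]].
After inserting 6: P = [[1, 2, 6], [3, 7], [4], [5]].

So P = [[1, 2, 6], [3, 7], [4], [5]].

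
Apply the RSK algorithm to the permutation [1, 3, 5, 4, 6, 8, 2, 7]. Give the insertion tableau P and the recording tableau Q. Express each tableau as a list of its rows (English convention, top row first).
Insert each entry of the permutation into P by Schensted row insertion, recording in Q the position of each new cell.

After inserting 1: P = [[1]].
After inserting 3: P = [[1, 3]].
After inserting 5: P = [[1, 3, 5]].
After inserting 4: P = [[1, 3, 4], [5]].
After inserting 6: P = [[1, 3, 4, 6], [5]].
After inserting 8: P = [[1, 3, 4, 6, 8], [5]].
After inserting 2: P = [[1, 2, 4, 6, 8], [3], [5]].
After inserting 7: P = [[1, 2, 4, 6, 7], [3, 8], [5]].

So P = [[1, 2, 4, 6, 7], [3, 8], [5]], Q = [[1, 2, 3, 5, 6], [4, 8], [7]].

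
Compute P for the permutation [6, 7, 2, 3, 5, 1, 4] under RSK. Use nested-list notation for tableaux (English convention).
P = [[1, 3, 4], [2, 5], [6, 7]]

Insert 6: appended to row 1. P = [[6]].
Insert 7: appended to row 1. P = [[6, 7]].
Insert 2: 2 bumps 6 from row 1; 6 starts row 2. P = [[2, 7], [6]].
Insert 3: 3 bumps 7 from row 1; 7 appends to row 2. P = [[2, 3], [6, 7]].
Insert 5: appended to row 1. P = [[2, 3, 5], [6, 7]].
Insert 1: 1 bumps 2 from row 1; 2 bumps 6 from row 2; 6 starts row 3. P = [[1, 3, 5], [2, 7], [6]].
Insert 4: 4 bumps 5 from row 1; 5 bumps 7 from row 2; 7 appends to row 3. P = [[1, 3, 4], [2, 5], [6, 7]].

So P = [[1, 3, 4], [2, 5], [6, 7]].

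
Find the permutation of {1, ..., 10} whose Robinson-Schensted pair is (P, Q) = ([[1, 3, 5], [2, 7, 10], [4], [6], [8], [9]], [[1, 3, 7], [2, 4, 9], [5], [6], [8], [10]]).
6 2 9 8 7 4 10 3 5 1

Reverse the RSK construction: for i from n down to 1, find the cell of Q containing i, remove the entry at that cell from P, and reverse-bump it up through P; the value ejected from row 1 is w(i).

Step i=10: Q has 10 at row 6, column 1; remove 9 from row 6 of P and reverse-bump: 9 enters row 5 and ejects 8; 8 enters row 4 and ejects 6; 6 enters row 3 and ejects 4; 4 enters row 2 and ejects 2; 2 enters row 1 and ejects 1. So w(10) = 1. P is now [[2, 3, 5], [4, 7, 10], [6], [8], [9]].
Step i=9: Q has 9 at row 2, column 3; remove 10 from row 2 of P and reverse-bump: 10 enters row 1 and ejects 5. So w(9) = 5. P is now [[2, 3, 10], [4, 7], [6], [8], [9]].
Step i=8: Q has 8 at row 5, column 1; remove 9 from row 5 of P and reverse-bump: 9 enters row 4 and ejects 8; 8 enters row 3 and ejects 6; 6 enters row 2 and ejects 4; 4 enters row 1 and ejects 3. So w(8) = 3. P is now [[2, 4, 10], [6, 7], [8], [9]].
Step i=7: Q has 7 at row 1, column 3; remove that cell from P, ejecting 10. So w(7) = 10. P is now [[2, 4], [6, 7], [8], [9]].
Step i=6: Q has 6 at row 4, column 1; remove 9 from row 4 of P and reverse-bump: 9 enters row 3 and ejects 8; 8 enters row 2 and ejects 7; 7 enters row 1 and ejects 4. So w(6) = 4. P is now [[2, 7], [6, 8], [9]].
Step i=5: Q has 5 at row 3, column 1; remove 9 from row 3 of P and reverse-bump: 9 enters row 2 and ejects 8; 8 enters row 1 and ejects 7. So w(5) = 7. P is now [[2, 8], [6, 9]].
Step i=4: Q has 4 at row 2, column 2; remove 9 from row 2 of P and reverse-bump: 9 enters row 1 and ejects 8. So w(4) = 8. P is now [[2, 9], [6]].
Step i=3: Q has 3 at row 1, column 2; remove that cell from P, ejecting 9. So w(3) = 9. P is now [[2], [6]].
Step i=2: Q has 2 at row 2, column 1; remove 6 from row 2 of P and reverse-bump: 6 enters row 1 and ejects 2. So w(2) = 2. P is now [[6]].
Step i=1: Q has 1 at row 1, column 1; remove that cell from P, ejecting 6. So w(1) = 6. P is now [].

So w = 6 2 9 8 7 4 10 3 5 1.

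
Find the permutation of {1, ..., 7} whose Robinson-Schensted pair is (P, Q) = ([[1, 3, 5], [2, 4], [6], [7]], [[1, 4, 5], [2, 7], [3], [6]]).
Reverse the RSK construction: for i from n down to 1, find the cell of Q containing i, remove the entry at that cell from P, and reverse-bump it up through P; the value ejected from row 1 is w(i).

Step i=7: Q has 7 at row 2, column 2; remove 4 from row 2 of P and reverse-bump: 4 enters row 1 and ejects 3. So w(7) = 3. P is now [[1, 4, 5], [2], [6], [7]].
Step i=6: Q has 6 at row 4, column 1; remove 7 from row 4 of P and reverse-bump: 7 enters row 3 and ejects 6; 6 enters row 2 and ejects 2; 2 enters row 1 and ejects 1. So w(6) = 1. P is now [[2, 4, 5], [6], [7]].
Step i=5: Q has 5 at row 1, column 3; remove that cell from P, ejecting 5. So w(5) = 5. P is now [[2, 4], [6], [7]].
Step i=4: Q has 4 at row 1, column 2; remove that cell from P, ejecting 4. So w(4) = 4. P is now [[2], [6], [7]].
Step i=3: Q has 3 at row 3, column 1; remove 7 from row 3 of P and reverse-bump: 7 enters row 2 and ejects 6; 6 enters row 1 and ejects 2. So w(3) = 2. P is now [[6], [7]].
Step i=2: Q has 2 at row 2, column 1; remove 7 from row 2 of P and reverse-bump: 7 enters row 1 and ejects 6. So w(2) = 6. P is now [[7]].
Step i=1: Q has 1 at row 1, column 1; remove that cell from P, ejecting 7. So w(1) = 7. P is now [].

So w = 7 6 2 4 5 1 3.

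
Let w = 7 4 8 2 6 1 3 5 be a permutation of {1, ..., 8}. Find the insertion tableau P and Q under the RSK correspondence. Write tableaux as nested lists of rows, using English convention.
Insert each entry of the permutation into P by Schensted row insertion, recording in Q the position of each new cell.

Insert 7: appended to row 1. P = [[7]].
Insert 4: 4 bumps 7 from row 1; 7 starts row 2. P = [[4], [7]].
Insert 8: appended to row 1. P = [[4, 8], [7]].
Insert 2: 2 bumps 4 from row 1; 4 bumps 7 from row 2; 7 starts row 3. P = [[2, 8], [4], [7]].
Insert 6: 6 bumps 8 from row 1; 8 appends to row 2. P = [[2, 6], [4, 8], [7]].
Insert 1: 1 bumps 2 from row 1; 2 bumps 4 from row 2; 4 bumps 7 from row 3; 7 starts row 4. P = [[1, 6], [2, 8], [4], [7]].
Insert 3: 3 bumps 6 from row 1; 6 bumps 8 from row 2; 8 appends to row 3. P = [[1, 3], [2, 6], [4, 8], [7]].
Insert 5: appended to row 1. P = [[1, 3, 5], [2, 6], [4, 8], [7]].

So P = [[1, 3, 5], [2, 6], [4, 8], [7]], Q = [[1, 3, 8], [2, 5], [4, 7], [6]].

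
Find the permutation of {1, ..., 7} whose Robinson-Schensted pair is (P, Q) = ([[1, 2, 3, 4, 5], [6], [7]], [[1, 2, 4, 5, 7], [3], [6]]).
Reverse the RSK construction: for i from n down to 1, find the cell of Q containing i, remove the entry at that cell from P, and reverse-bump it up through P; the value ejected from row 1 is w(i).

Step i=7: Q has 7 at row 1, column 5; remove that cell from P, ejecting 5. So w(7) = 5. P is now [[1, 2, 3, 4], [6], [7]].
Step i=6: Q has 6 at row 3, column 1; remove 7 from row 3 of P and reverse-bump: 7 enters row 2 and ejects 6; 6 enters row 1 and ejects 4. So w(6) = 4. P is now [[1, 2, 3, 6], [7]].
Step i=5: Q has 5 at row 1, column 4; remove that cell from P, ejecting 6. So w(5) = 6. P is now [[1, 2, 3], [7]].
Step i=4: Q has 4 at row 1, column 3; remove that cell from P, ejecting 3. So w(4) = 3. P is now [[1, 2], [7]].
Step i=3: Q has 3 at row 2, column 1; remove 7 from row 2 of P and reverse-bump: 7 enters row 1 and ejects 2. So w(3) = 2. P is now [[1, 7]].
Step i=2: Q has 2 at row 1, column 2; remove that cell from P, ejecting 7. So w(2) = 7. P is now [[1]].
Step i=1: Q has 1 at row 1, column 1; remove that cell from P, ejecting 1. So w(1) = 1. P is now [].

So w = 1 7 2 3 6 4 5.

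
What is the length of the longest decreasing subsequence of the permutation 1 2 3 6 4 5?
2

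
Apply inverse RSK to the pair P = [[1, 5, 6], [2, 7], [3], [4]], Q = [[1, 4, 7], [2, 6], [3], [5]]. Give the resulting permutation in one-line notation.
4 3 2 7 1 5 6

Reverse the RSK construction: for i from n down to 1, find the cell of Q containing i, remove the entry at that cell from P, and reverse-bump it up through P; the value ejected from row 1 is w(i).

Step i=7: Q has 7 at row 1, column 3; remove that cell from P, ejecting 6. So w(7) = 6. P is now [[1, 5], [2, 7], [3], [4]].
Step i=6: Q has 6 at row 2, column 2; remove 7 from row 2 of P and reverse-bump: 7 enters row 1 and ejects 5. So w(6) = 5. P is now [[1, 7], [2], [3], [4]].
Step i=5: Q has 5 at row 4, column 1; remove 4 from row 4 of P and reverse-bump: 4 enters row 3 and ejects 3; 3 enters row 2 and ejects 2; 2 enters row 1 and ejects 1. So w(5) = 1. P is now [[2, 7], [3], [4]].
Step i=4: Q has 4 at row 1, column 2; remove that cell from P, ejecting 7. So w(4) = 7. P is now [[2], [3], [4]].
Step i=3: Q has 3 at row 3, column 1; remove 4 from row 3 of P and reverse-bump: 4 enters row 2 and ejects 3; 3 enters row 1 and ejects 2. So w(3) = 2. P is now [[3], [4]].
Step i=2: Q has 2 at row 2, column 1; remove 4 from row 2 of P and reverse-bump: 4 enters row 1 and ejects 3. So w(2) = 3. P is now [[4]].
Step i=1: Q has 1 at row 1, column 1; remove that cell from P, ejecting 4. So w(1) = 4. P is now [].

So w = 4 3 2 7 1 5 6.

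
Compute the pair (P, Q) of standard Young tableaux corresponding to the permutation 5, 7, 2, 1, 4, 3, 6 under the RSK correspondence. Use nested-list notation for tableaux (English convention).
P = [[1, 3, 6], [2, 4], [5, 7]], Q = [[1, 2, 7], [3, 5], [4, 6]]

Insert each entry of the permutation into P by Schensted row insertion, recording in Q the position of each new cell.

Insert 5: appended to row 1. P = [[5]].
Insert 7: appended to row 1. P = [[5, 7]].
Insert 2: 2 bumps 5 from row 1; 5 starts row 2. P = [[2, 7], [5]].
Insert 1: 1 bumps 2 from row 1; 2 bumps 5 from row 2; 5 starts row 3. P = [[1, 7], [2], [5]].
Insert 4: 4 bumps 7 from row 1; 7 appends to row 2. P = [[1, 4], [2, 7], [5]].
Insert 3: 3 bumps 4 from row 1; 4 bumps 7 from row 2; 7 appends to row 3. P = [[1, 3], [2, 4], [5, 7]].
Insert 6: appended to row 1. P = [[1, 3, 6], [2, 4], [5, 7]].

So P = [[1, 3, 6], [2, 4], [5, 7]], Q = [[1, 2, 7], [3, 5], [4, 6]].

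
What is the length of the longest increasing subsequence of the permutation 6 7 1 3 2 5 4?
3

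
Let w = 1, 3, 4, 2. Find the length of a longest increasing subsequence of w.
3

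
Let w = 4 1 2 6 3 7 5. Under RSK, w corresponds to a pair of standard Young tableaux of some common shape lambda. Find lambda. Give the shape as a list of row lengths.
[4, 3]

Row-insert each entry into an empty tableau.

After inserting 4: P = [[4]].
After inserting 1: P = [[1], [4]].
After inserting 2: P = [[1, 2], [4]].
After inserting 6: P = [[1, 2, 6], [4]].
After inserting 3: P = [[1, 2, 3], [4, 6]].
After inserting 7: P = [[1, 2, 3, 7], [4, 6]].
After inserting 5: P = [[1, 2, 3, 5], [4, 6, 7]].

The final insertion tableau P = [[1, 2, 3, 5], [4, 6, 7]] has shape [4, 3].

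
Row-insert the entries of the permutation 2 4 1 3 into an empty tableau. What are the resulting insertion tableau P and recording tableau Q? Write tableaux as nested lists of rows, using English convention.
Insert each entry of the permutation into P by Schensted row insertion, recording in Q the position of each new cell.

After inserting 2: P = [[2]].
After inserting 4: P = [[2, 4]].
After inserting 1: P = [[1, 4], [2]].
After inserting 3: P = [[1, 3], [2, 4]].

So P = [[1, 3], [2, 4]], Q = [[1, 2], [3, 4]].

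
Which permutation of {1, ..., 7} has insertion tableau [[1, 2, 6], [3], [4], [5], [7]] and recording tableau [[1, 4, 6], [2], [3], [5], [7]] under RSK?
Reverse the RSK construction: for i from n down to 1, find the cell of Q containing i, remove the entry at that cell from P, and reverse-bump it up through P; the value ejected from row 1 is w(i).

Step i=7: Q has 7 at row 5, column 1; remove 7 from row 5 of P and reverse-bump: 7 enters row 4 and ejects 5; 5 enters row 3 and ejects 4; 4 enters row 2 and ejects 3; 3 enters row 1 and ejects 2. So w(7) = 2. P is now [[1, 3, 6], [4], [5], [7]].
Step i=6: Q has 6 at row 1, column 3; remove that cell from P, ejecting 6. So w(6) = 6. P is now [[1, 3], [4], [5], [7]].
Step i=5: Q has 5 at row 4, column 1; remove 7 from row 4 of P and reverse-bump: 7 enters row 3 and ejects 5; 5 enters row 2 and ejects 4; 4 enters row 1 and ejects 3. So w(5) = 3. P is now [[1, 4], [5], [7]].
Step i=4: Q has 4 at row 1, column 2; remove that cell from P, ejecting 4. So w(4) = 4. P is now [[1], [5], [7]].
Step i=3: Q has 3 at row 3, column 1; remove 7 from row 3 of P and reverse-bump: 7 enters row 2 and ejects 5; 5 enters row 1 and ejects 1. So w(3) = 1. P is now [[5], [7]].
Step i=2: Q has 2 at row 2, column 1; remove 7 from row 2 of P and reverse-bump: 7 enters row 1 and ejects 5. So w(2) = 5. P is now [[7]].
Step i=1: Q has 1 at row 1, column 1; remove that cell from P, ejecting 7. So w(1) = 7. P is now [].

So w = 7 5 1 4 3 6 2.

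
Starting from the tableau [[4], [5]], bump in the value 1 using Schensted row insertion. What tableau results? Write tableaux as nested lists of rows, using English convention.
[[1], [4], [5]]

In row 1, 1 replaces 4 (the leftmost entry greater than 1); 4 is bumped to row 2. In row 2, 4 replaces 5 (the leftmost entry greater than 4); 5 is bumped to row 3. 5 starts a new row 3. The new tableau is [[1], [4], [5]].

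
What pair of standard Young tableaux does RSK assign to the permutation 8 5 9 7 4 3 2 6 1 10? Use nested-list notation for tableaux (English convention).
Insert each entry of the permutation into P by Schensted row insertion, recording in Q the position of each new cell.

Insert 8: appended to row 1. P = [[8]], Q = [[1]].
Insert 5: 5 bumps 8 from row 1; 8 starts row 2. P = [[5], [8]], Q = [[1], [2]].
Insert 9: appended to row 1. P = [[5, 9], [8]], Q = [[1, 3], [2]].
Insert 7: 7 bumps 9 from row 1; 9 appends to row 2. P = [[5, 7], [8, 9]], Q = [[1, 3], [2, 4]].
Insert 4: 4 bumps 5 from row 1; 5 bumps 8 from row 2; 8 starts row 3. P = [[4, 7], [5, 9], [8]], Q = [[1, 3], [2, 4], [5]].
Insert 3: 3 bumps 4 from row 1; 4 bumps 5 from row 2; 5 bumps 8 from row 3; 8 starts row 4. P = [[3, 7], [4, 9], [5], [8]], Q = [[1, 3], [2, 4], [5], [6]].
Insert 2: 2 bumps 3 from row 1; 3 bumps 4 from row 2; 4 bumps 5 from row 3; 5 bumps 8 from row 4; 8 starts row 5. P = [[2, 7], [3, 9], [4], [5], [8]], Q = [[1, 3], [2, 4], [5], [6], [7]].
Insert 6: 6 bumps 7 from row 1; 7 bumps 9 from row 2; 9 appends to row 3. P = [[2, 6], [3, 7], [4, 9], [5], [8]], Q = [[1, 3], [2, 4], [5, 8], [6], [7]].
Insert 1: 1 bumps 2 from row 1; 2 bumps 3 from row 2; 3 bumps 4 from row 3; 4 bumps 5 from row 4; 5 bumps 8 from row 5; 8 starts row 6. P = [[1, 6], [2, 7], [3, 9], [4], [5], [8]], Q = [[1, 3], [2, 4], [5, 8], [6], [7], [9]].
Insert 10: appended to row 1. P = [[1, 6, 10], [2, 7], [3, 9], [4], [5], [8]], Q = [[1, 3, 10], [2, 4], [5, 8], [6], [7], [9]].

So P = [[1, 6, 10], [2, 7], [3, 9], [4], [5], [8]], Q = [[1, 3, 10], [2, 4], [5, 8], [6], [7], [9]].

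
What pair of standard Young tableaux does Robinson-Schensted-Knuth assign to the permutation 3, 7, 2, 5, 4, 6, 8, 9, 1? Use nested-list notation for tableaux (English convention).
P = [[1, 4, 6, 8, 9], [2, 5], [3], [7]], Q = [[1, 2, 6, 7, 8], [3, 4], [5], [9]]

Insert each entry of the permutation into P by Schensted row insertion, recording in Q the position of each new cell.

Insert 3: appended to row 1. P = [[3]].
Insert 7: appended to row 1. P = [[3, 7]].
Insert 2: 2 bumps 3 from row 1; 3 starts row 2. P = [[2, 7], [3]].
Insert 5: 5 bumps 7 from row 1; 7 appends to row 2. P = [[2, 5], [3, 7]].
Insert 4: 4 bumps 5 from row 1; 5 bumps 7 from row 2; 7 starts row 3. P = [[2, 4], [3, 5], [7]].
Insert 6: appended to row 1. P = [[2, 4, 6], [3, 5], [7]].
Insert 8: appended to row 1. P = [[2, 4, 6, 8], [3, 5], [7]].
Insert 9: appended to row 1. P = [[2, 4, 6, 8, 9], [3, 5], [7]].
Insert 1: 1 bumps 2 from row 1; 2 bumps 3 from row 2; 3 bumps 7 from row 3; 7 starts row 4. P = [[1, 4, 6, 8, 9], [2, 5], [3], [7]].

So P = [[1, 4, 6, 8, 9], [2, 5], [3], [7]], Q = [[1, 2, 6, 7, 8], [3, 4], [5], [9]].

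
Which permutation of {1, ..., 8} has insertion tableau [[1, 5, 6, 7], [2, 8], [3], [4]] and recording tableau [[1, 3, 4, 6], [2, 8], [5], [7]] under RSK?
Reverse the RSK construction: for i from n down to 1, find the cell of Q containing i, remove the entry at that cell from P, and reverse-bump it up through P; the value ejected from row 1 is w(i).

Step i=8: Q has 8 at row 2, column 2; remove 8 from row 2 of P and reverse-bump: 8 enters row 1 and ejects 7. So w(8) = 7. P is now [[1, 5, 6, 8], [2], [3], [4]].
Step i=7: Q has 7 at row 4, column 1; remove 4 from row 4 of P and reverse-bump: 4 enters row 3 and ejects 3; 3 enters row 2 and ejects 2; 2 enters row 1 and ejects 1. So w(7) = 1. P is now [[2, 5, 6, 8], [3], [4]].
Step i=6: Q has 6 at row 1, column 4; remove that cell from P, ejecting 8. So w(6) = 8. P is now [[2, 5, 6], [3], [4]].
Step i=5: Q has 5 at row 3, column 1; remove 4 from row 3 of P and reverse-bump: 4 enters row 2 and ejects 3; 3 enters row 1 and ejects 2. So w(5) = 2. P is now [[3, 5, 6], [4]].
Step i=4: Q has 4 at row 1, column 3; remove that cell from P, ejecting 6. So w(4) = 6. P is now [[3, 5], [4]].
Step i=3: Q has 3 at row 1, column 2; remove that cell from P, ejecting 5. So w(3) = 5. P is now [[3], [4]].
Step i=2: Q has 2 at row 2, column 1; remove 4 from row 2 of P and reverse-bump: 4 enters row 1 and ejects 3. So w(2) = 3. P is now [[4]].
Step i=1: Q has 1 at row 1, column 1; remove that cell from P, ejecting 4. So w(1) = 4. P is now [].

So w = 4 3 5 6 2 8 1 7.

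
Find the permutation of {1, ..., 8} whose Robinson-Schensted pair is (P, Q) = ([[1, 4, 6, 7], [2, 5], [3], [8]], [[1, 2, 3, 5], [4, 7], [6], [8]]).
Reverse the RSK construction: for i from n down to 1, find the cell of Q containing i, remove the entry at that cell from P, and reverse-bump it up through P; the value ejected from row 1 is w(i).

Step i=8: Q has 8 at row 4, column 1; remove 8 from row 4 of P and reverse-bump: 8 enters row 3 and ejects 3; 3 enters row 2 and ejects 2; 2 enters row 1 and ejects 1. So w(8) = 1. P is now [[2, 4, 6, 7], [3, 5], [8]].
Step i=7: Q has 7 at row 2, column 2; remove 5 from row 2 of P and reverse-bump: 5 enters row 1 and ejects 4. So w(7) = 4. P is now [[2, 5, 6, 7], [3], [8]].
Step i=6: Q has 6 at row 3, column 1; remove 8 from row 3 of P and reverse-bump: 8 enters row 2 and ejects 3; 3 enters row 1 and ejects 2. So w(6) = 2. P is now [[3, 5, 6, 7], [8]].
Step i=5: Q has 5 at row 1, column 4; remove that cell from P, ejecting 7. So w(5) = 7. P is now [[3, 5, 6], [8]].
Step i=4: Q has 4 at row 2, column 1; remove 8 from row 2 of P and reverse-bump: 8 enters row 1 and ejects 6. So w(4) = 6. P is now [[3, 5, 8]].
Step i=3: Q has 3 at row 1, column 3; remove that cell from P, ejecting 8. So w(3) = 8. P is now [[3, 5]].
Step i=2: Q has 2 at row 1, column 2; remove that cell from P, ejecting 5. So w(2) = 5. P is now [[3]].
Step i=1: Q has 1 at row 1, column 1; remove that cell from P, ejecting 3. So w(1) = 3. P is now [].

So w = 3 5 8 6 7 2 4 1.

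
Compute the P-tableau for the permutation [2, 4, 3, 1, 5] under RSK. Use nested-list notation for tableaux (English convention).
Insert 2: appended to row 1. P = [[2]].
Insert 4: appended to row 1. P = [[2, 4]].
Insert 3: 3 bumps 4 from row 1; 4 starts row 2. P = [[2, 3], [4]].
Insert 1: 1 bumps 2 from row 1; 2 bumps 4 from row 2; 4 starts row 3. P = [[1, 3], [2], [4]].
Insert 5: appended to row 1. P = [[1, 3, 5], [2], [4]].

So P = [[1, 3, 5], [2], [4]].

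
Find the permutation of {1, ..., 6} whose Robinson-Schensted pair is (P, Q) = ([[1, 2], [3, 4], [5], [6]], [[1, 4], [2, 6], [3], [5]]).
Reverse the RSK construction: for i from n down to 1, find the cell of Q containing i, remove the entry at that cell from P, and reverse-bump it up through P; the value ejected from row 1 is w(i).

Step i=6: Q has 6 at row 2, column 2; remove 4 from row 2 of P and reverse-bump: 4 enters row 1 and ejects 2. So w(6) = 2. P is now [[1, 4], [3], [5], [6]].
Step i=5: Q has 5 at row 4, column 1; remove 6 from row 4 of P and reverse-bump: 6 enters row 3 and ejects 5; 5 enters row 2 and ejects 3; 3 enters row 1 and ejects 1. So w(5) = 1. P is now [[3, 4], [5], [6]].
Step i=4: Q has 4 at row 1, column 2; remove that cell from P, ejecting 4. So w(4) = 4. P is now [[3], [5], [6]].
Step i=3: Q has 3 at row 3, column 1; remove 6 from row 3 of P and reverse-bump: 6 enters row 2 and ejects 5; 5 enters row 1 and ejects 3. So w(3) = 3. P is now [[5], [6]].
Step i=2: Q has 2 at row 2, column 1; remove 6 from row 2 of P and reverse-bump: 6 enters row 1 and ejects 5. So w(2) = 5. P is now [[6]].
Step i=1: Q has 1 at row 1, column 1; remove that cell from P, ejecting 6. So w(1) = 6. P is now [].

So w = 6 5 3 4 1 2.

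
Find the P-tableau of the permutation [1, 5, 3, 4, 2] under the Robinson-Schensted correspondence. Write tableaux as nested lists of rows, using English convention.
P = [[1, 2, 4], [3], [5]]

Insert 1: appended to row 1. P = [[1]].
Insert 5: appended to row 1. P = [[1, 5]].
Insert 3: 3 bumps 5 from row 1; 5 starts row 2. P = [[1, 3], [5]].
Insert 4: appended to row 1. P = [[1, 3, 4], [5]].
Insert 2: 2 bumps 3 from row 1; 3 bumps 5 from row 2; 5 starts row 3. P = [[1, 2, 4], [3], [5]].

So P = [[1, 2, 4], [3], [5]].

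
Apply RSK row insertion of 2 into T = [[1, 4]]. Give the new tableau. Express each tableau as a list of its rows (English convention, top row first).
In row 1, 2 replaces 4 (the leftmost entry greater than 2); 4 is bumped to row 2. 4 starts a new row 2. The new tableau is [[1, 2], [4]].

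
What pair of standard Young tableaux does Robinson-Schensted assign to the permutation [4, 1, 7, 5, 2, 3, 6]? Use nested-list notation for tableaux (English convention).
P = [[1, 2, 3, 6], [4, 5], [7]], Q = [[1, 3, 6, 7], [2, 4], [5]]

Insert each entry of the permutation into P by Schensted row insertion, recording in Q the position of each new cell.

After inserting 4: P = [[4]].
After inserting 1: P = [[1], [4]].
After inserting 7: P = [[1, 7], [4]].
After inserting 5: P = [[1, 5], [4, 7]].
After inserting 2: P = [[1, 2], [4, 5], [7]].
After inserting 3: P = [[1, 2, 3], [4, 5], [7]].
After inserting 6: P = [[1, 2, 3, 6], [4, 5], [7]].

So P = [[1, 2, 3, 6], [4, 5], [7]], Q = [[1, 3, 6, 7], [2, 4], [5]].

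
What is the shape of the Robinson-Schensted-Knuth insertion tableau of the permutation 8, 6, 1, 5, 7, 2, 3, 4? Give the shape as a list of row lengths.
[4, 2, 1, 1]

RSK row insertion gives P = [[1, 2, 3, 4], [5, 7], [6], [8]], which has shape [4, 2, 1, 1].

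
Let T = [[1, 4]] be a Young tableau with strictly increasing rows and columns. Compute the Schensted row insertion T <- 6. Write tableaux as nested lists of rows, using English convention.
[[1, 4, 6]]

6 is larger than every entry of row 1, so it is appended to row 1. The new tableau is [[1, 4, 6]].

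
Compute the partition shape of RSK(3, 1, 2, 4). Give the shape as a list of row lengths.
[3, 1]

Row-insert each entry into an empty tableau.

After inserting 3: P = [[3]].
After inserting 1: P = [[1], [3]].
After inserting 2: P = [[1, 2], [3]].
After inserting 4: P = [[1, 2, 4], [3]].

The final insertion tableau P = [[1, 2, 4], [3]] has shape [3, 1].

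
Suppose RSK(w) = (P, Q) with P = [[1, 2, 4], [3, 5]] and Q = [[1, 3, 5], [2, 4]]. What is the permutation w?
3 1 5 2 4

Reverse the RSK construction: for i from n down to 1, find the cell of Q containing i, remove the entry at that cell from P, and reverse-bump it up through P; the value ejected from row 1 is w(i).

Step i=5: Q has 5 at row 1, column 3; remove that cell from P, ejecting 4. So w(5) = 4. P is now [[1, 2], [3, 5]].
Step i=4: Q has 4 at row 2, column 2; remove 5 from row 2 of P and reverse-bump: 5 enters row 1 and ejects 2. So w(4) = 2. P is now [[1, 5], [3]].
Step i=3: Q has 3 at row 1, column 2; remove that cell from P, ejecting 5. So w(3) = 5. P is now [[1], [3]].
Step i=2: Q has 2 at row 2, column 1; remove 3 from row 2 of P and reverse-bump: 3 enters row 1 and ejects 1. So w(2) = 1. P is now [[3]].
Step i=1: Q has 1 at row 1, column 1; remove that cell from P, ejecting 3. So w(1) = 3. P is now [].

So w = 3 1 5 2 4.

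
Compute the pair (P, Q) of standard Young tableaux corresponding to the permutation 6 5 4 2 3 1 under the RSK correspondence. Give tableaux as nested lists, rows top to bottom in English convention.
Insert each entry of the permutation into P by Schensted row insertion, recording in Q the position of each new cell.

Insert 6: appended to row 1. P = [[6]], Q = [[1]].
Insert 5: 5 bumps 6 from row 1; 6 starts row 2. P = [[5], [6]], Q = [[1], [2]].
Insert 4: 4 bumps 5 from row 1; 5 bumps 6 from row 2; 6 starts row 3. P = [[4], [5], [6]], Q = [[1], [2], [3]].
Insert 2: 2 bumps 4 from row 1; 4 bumps 5 from row 2; 5 bumps 6 from row 3; 6 starts row 4. P = [[2], [4], [5], [6]], Q = [[1], [2], [3], [4]].
Insert 3: appended to row 1. P = [[2, 3], [4], [5], [6]], Q = [[1, 5], [2], [3], [4]].
Insert 1: 1 bumps 2 from row 1; 2 bumps 4 from row 2; 4 bumps 5 from row 3; 5 bumps 6 from row 4; 6 starts row 5. P = [[1, 3], [2], [4], [5], [6]], Q = [[1, 5], [2], [3], [4], [6]].

So P = [[1, 3], [2], [4], [5], [6]], Q = [[1, 5], [2], [3], [4], [6]].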